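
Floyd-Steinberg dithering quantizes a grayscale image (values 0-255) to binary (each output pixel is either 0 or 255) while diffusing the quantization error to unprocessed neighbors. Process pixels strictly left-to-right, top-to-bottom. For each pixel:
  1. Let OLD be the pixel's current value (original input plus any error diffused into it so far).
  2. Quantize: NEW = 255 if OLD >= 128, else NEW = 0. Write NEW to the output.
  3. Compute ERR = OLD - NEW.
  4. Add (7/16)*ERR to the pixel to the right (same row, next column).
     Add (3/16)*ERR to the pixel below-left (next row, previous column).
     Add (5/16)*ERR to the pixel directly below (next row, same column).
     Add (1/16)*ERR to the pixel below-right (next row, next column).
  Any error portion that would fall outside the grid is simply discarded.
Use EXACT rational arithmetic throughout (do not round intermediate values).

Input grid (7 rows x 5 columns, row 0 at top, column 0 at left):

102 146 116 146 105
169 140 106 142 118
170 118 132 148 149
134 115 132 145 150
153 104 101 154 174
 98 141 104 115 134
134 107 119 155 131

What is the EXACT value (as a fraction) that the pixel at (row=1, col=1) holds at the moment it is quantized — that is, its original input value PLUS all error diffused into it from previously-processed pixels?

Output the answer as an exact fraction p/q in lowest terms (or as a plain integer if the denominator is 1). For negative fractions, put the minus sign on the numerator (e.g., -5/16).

(0,0): OLD=102 → NEW=0, ERR=102
(0,1): OLD=1525/8 → NEW=255, ERR=-515/8
(0,2): OLD=11243/128 → NEW=0, ERR=11243/128
(0,3): OLD=377709/2048 → NEW=255, ERR=-144531/2048
(0,4): OLD=2428923/32768 → NEW=0, ERR=2428923/32768
(1,0): OLD=24167/128 → NEW=255, ERR=-8473/128
(1,1): OLD=116497/1024 → NEW=0, ERR=116497/1024
Target (1,1): original=140, with diffused error = 116497/1024

Answer: 116497/1024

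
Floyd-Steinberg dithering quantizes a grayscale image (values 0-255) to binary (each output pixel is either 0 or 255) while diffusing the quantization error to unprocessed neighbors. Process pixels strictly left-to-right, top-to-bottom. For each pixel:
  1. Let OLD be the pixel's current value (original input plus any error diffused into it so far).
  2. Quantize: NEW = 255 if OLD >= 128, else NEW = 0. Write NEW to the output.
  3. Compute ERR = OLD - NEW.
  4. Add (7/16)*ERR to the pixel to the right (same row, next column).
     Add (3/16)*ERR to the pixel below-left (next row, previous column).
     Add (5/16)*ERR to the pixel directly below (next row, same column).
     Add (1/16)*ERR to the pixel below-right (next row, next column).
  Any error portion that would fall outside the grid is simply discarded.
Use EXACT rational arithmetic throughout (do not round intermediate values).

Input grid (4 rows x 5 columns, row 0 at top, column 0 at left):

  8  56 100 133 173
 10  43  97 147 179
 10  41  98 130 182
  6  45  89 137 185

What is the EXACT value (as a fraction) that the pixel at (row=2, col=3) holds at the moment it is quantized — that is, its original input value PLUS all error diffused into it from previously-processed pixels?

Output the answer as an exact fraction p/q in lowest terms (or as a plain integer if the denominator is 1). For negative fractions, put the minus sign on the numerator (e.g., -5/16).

(0,0): OLD=8 → NEW=0, ERR=8
(0,1): OLD=119/2 → NEW=0, ERR=119/2
(0,2): OLD=4033/32 → NEW=0, ERR=4033/32
(0,3): OLD=96327/512 → NEW=255, ERR=-34233/512
(0,4): OLD=1177585/8192 → NEW=255, ERR=-911375/8192
(1,0): OLD=757/32 → NEW=0, ERR=757/32
(1,1): OLD=24595/256 → NEW=0, ERR=24595/256
(1,2): OLD=1389359/8192 → NEW=255, ERR=-699601/8192
(1,3): OLD=2482515/32768 → NEW=0, ERR=2482515/32768
(1,4): OLD=90806745/524288 → NEW=255, ERR=-42886695/524288
(2,0): OLD=145025/4096 → NEW=0, ERR=145025/4096
(2,1): OLD=9434491/131072 → NEW=0, ERR=9434491/131072
(2,2): OLD=257977073/2097152 → NEW=0, ERR=257977073/2097152
(2,3): OLD=6268582275/33554432 → NEW=255, ERR=-2287797885/33554432
Target (2,3): original=130, with diffused error = 6268582275/33554432

Answer: 6268582275/33554432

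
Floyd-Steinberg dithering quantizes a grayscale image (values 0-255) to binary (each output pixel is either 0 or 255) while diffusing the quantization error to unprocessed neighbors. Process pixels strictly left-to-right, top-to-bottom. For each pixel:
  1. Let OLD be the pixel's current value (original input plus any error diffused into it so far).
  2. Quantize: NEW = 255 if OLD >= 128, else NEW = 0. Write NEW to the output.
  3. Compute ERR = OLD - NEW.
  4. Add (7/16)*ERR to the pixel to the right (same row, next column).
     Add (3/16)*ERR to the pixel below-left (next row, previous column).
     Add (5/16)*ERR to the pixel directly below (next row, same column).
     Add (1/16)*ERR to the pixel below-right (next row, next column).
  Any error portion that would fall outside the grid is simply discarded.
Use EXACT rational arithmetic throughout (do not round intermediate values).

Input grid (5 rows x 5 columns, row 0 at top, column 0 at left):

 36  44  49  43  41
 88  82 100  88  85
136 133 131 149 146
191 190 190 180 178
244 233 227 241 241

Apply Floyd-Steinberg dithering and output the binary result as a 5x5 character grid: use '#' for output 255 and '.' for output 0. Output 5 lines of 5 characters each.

(0,0): OLD=36 → NEW=0, ERR=36
(0,1): OLD=239/4 → NEW=0, ERR=239/4
(0,2): OLD=4809/64 → NEW=0, ERR=4809/64
(0,3): OLD=77695/1024 → NEW=0, ERR=77695/1024
(0,4): OLD=1215609/16384 → NEW=0, ERR=1215609/16384
(1,0): OLD=7069/64 → NEW=0, ERR=7069/64
(1,1): OLD=84651/512 → NEW=255, ERR=-45909/512
(1,2): OLD=1674663/16384 → NEW=0, ERR=1674663/16384
(1,3): OLD=11471211/65536 → NEW=255, ERR=-5240469/65536
(1,4): OLD=81730337/1048576 → NEW=0, ERR=81730337/1048576
(2,0): OLD=1259145/8192 → NEW=255, ERR=-829815/8192
(2,1): OLD=22735955/262144 → NEW=0, ERR=22735955/262144
(2,2): OLD=756187513/4194304 → NEW=255, ERR=-313360007/4194304
(2,3): OLD=7538228379/67108864 → NEW=0, ERR=7538228379/67108864
(2,4): OLD=230321372541/1073741824 → NEW=255, ERR=-43482792579/1073741824
(3,0): OLD=736549529/4194304 → NEW=255, ERR=-332997991/4194304
(3,1): OLD=5436814661/33554432 → NEW=255, ERR=-3119565499/33554432
(3,2): OLD=163703318631/1073741824 → NEW=255, ERR=-110100846489/1073741824
(3,3): OLD=339257532311/2147483648 → NEW=255, ERR=-208350797929/2147483648
(3,4): OLD=4463973226339/34359738368 → NEW=255, ERR=-4297760057501/34359738368
(4,0): OLD=108317886391/536870912 → NEW=255, ERR=-28584196169/536870912
(4,1): OLD=2688050268503/17179869184 → NEW=255, ERR=-1692816373417/17179869184
(4,2): OLD=35141865857465/274877906944 → NEW=0, ERR=35141865857465/274877906944
(4,3): OLD=1041245701422551/4398046511104 → NEW=255, ERR=-80256158908969/4398046511104
(4,4): OLD=13219805363495009/70368744177664 → NEW=255, ERR=-4724224401809311/70368744177664
Row 0: .....
Row 1: .#.#.
Row 2: #.#.#
Row 3: #####
Row 4: ##.##

Answer: .....
.#.#.
#.#.#
#####
##.##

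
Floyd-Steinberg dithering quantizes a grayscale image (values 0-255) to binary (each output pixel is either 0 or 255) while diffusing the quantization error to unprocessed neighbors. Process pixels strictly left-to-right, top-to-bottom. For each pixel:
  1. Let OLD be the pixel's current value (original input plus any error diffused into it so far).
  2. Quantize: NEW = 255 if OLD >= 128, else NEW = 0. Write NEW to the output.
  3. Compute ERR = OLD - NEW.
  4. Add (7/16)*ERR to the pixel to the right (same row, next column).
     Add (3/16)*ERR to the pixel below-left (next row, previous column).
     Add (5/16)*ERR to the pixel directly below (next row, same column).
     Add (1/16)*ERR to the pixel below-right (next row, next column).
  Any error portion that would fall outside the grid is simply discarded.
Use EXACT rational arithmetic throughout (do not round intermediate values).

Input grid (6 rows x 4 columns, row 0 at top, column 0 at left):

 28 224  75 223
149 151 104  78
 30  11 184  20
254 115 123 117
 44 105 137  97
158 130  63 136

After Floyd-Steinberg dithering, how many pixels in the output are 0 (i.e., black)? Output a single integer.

(0,0): OLD=28 → NEW=0, ERR=28
(0,1): OLD=945/4 → NEW=255, ERR=-75/4
(0,2): OLD=4275/64 → NEW=0, ERR=4275/64
(0,3): OLD=258277/1024 → NEW=255, ERR=-2843/1024
(1,0): OLD=9871/64 → NEW=255, ERR=-6449/64
(1,1): OLD=59049/512 → NEW=0, ERR=59049/512
(1,2): OLD=2844893/16384 → NEW=255, ERR=-1333027/16384
(1,3): OLD=11983003/262144 → NEW=0, ERR=11983003/262144
(2,0): OLD=164947/8192 → NEW=0, ERR=164947/8192
(2,1): OLD=8990657/262144 → NEW=0, ERR=8990657/262144
(2,2): OLD=99278309/524288 → NEW=255, ERR=-34415131/524288
(2,3): OLD=4039409/8388608 → NEW=0, ERR=4039409/8388608
(3,0): OLD=1118716707/4194304 → NEW=255, ERR=49169187/4194304
(3,1): OLD=8039445949/67108864 → NEW=0, ERR=8039445949/67108864
(3,2): OLD=168719236163/1073741824 → NEW=255, ERR=-105084928957/1073741824
(3,3): OLD=1206553225301/17179869184 → NEW=0, ERR=1206553225301/17179869184
(4,0): OLD=75296513063/1073741824 → NEW=0, ERR=75296513063/1073741824
(4,1): OLD=1335725028341/8589934592 → NEW=255, ERR=-854708292619/8589934592
(4,2): OLD=22963320676949/274877906944 → NEW=0, ERR=22963320676949/274877906944
(4,3): OLD=656976272526819/4398046511104 → NEW=255, ERR=-464525587804701/4398046511104
(5,0): OLD=22163090293239/137438953472 → NEW=255, ERR=-12883842842121/137438953472
(5,1): OLD=342784789209761/4398046511104 → NEW=0, ERR=342784789209761/4398046511104
(5,2): OLD=213706332893189/2199023255552 → NEW=0, ERR=213706332893189/2199023255552
(5,3): OLD=10606823060474629/70368744177664 → NEW=255, ERR=-7337206704829691/70368744177664
Output grid:
  Row 0: .#.#  (2 black, running=2)
  Row 1: #.#.  (2 black, running=4)
  Row 2: ..#.  (3 black, running=7)
  Row 3: #.#.  (2 black, running=9)
  Row 4: .#.#  (2 black, running=11)
  Row 5: #..#  (2 black, running=13)

Answer: 13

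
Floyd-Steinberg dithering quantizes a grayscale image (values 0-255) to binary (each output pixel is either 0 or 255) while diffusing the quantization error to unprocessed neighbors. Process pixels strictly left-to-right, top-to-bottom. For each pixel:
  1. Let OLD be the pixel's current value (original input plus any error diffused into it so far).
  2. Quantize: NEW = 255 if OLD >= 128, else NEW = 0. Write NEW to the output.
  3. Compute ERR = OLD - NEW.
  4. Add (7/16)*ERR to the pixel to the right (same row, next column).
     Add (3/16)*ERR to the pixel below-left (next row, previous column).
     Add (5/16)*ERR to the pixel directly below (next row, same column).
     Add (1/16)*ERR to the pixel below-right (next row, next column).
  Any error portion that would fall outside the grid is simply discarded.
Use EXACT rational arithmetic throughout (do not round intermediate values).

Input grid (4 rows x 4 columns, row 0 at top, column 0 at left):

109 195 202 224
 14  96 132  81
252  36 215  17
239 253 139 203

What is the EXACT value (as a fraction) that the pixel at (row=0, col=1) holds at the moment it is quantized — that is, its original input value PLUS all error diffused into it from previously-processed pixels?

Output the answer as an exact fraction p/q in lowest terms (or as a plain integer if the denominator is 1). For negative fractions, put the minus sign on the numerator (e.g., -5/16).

(0,0): OLD=109 → NEW=0, ERR=109
(0,1): OLD=3883/16 → NEW=255, ERR=-197/16
Target (0,1): original=195, with diffused error = 3883/16

Answer: 3883/16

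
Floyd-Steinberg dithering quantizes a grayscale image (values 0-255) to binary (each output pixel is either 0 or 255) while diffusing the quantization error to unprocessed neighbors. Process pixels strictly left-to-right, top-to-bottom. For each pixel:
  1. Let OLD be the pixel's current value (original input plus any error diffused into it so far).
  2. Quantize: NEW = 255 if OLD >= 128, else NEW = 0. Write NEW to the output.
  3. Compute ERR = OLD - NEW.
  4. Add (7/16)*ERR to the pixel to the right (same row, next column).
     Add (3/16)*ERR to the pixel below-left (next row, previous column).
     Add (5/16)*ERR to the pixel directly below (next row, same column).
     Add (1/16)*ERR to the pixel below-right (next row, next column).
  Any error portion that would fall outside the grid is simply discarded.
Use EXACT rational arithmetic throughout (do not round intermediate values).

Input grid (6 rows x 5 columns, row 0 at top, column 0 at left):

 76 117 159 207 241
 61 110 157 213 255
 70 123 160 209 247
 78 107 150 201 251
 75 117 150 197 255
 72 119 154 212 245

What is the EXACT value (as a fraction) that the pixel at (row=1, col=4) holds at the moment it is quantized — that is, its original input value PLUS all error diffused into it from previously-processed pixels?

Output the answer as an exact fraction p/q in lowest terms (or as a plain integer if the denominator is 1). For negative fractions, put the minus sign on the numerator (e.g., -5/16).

(0,0): OLD=76 → NEW=0, ERR=76
(0,1): OLD=601/4 → NEW=255, ERR=-419/4
(0,2): OLD=7243/64 → NEW=0, ERR=7243/64
(0,3): OLD=262669/1024 → NEW=255, ERR=1549/1024
(0,4): OLD=3959387/16384 → NEW=255, ERR=-218533/16384
(1,0): OLD=4167/64 → NEW=0, ERR=4167/64
(1,1): OLD=67441/512 → NEW=255, ERR=-63119/512
(1,2): OLD=2165445/16384 → NEW=255, ERR=-2012475/16384
(1,3): OLD=10767969/65536 → NEW=255, ERR=-5943711/65536
(1,4): OLD=221509379/1048576 → NEW=255, ERR=-45877501/1048576
Target (1,4): original=255, with diffused error = 221509379/1048576

Answer: 221509379/1048576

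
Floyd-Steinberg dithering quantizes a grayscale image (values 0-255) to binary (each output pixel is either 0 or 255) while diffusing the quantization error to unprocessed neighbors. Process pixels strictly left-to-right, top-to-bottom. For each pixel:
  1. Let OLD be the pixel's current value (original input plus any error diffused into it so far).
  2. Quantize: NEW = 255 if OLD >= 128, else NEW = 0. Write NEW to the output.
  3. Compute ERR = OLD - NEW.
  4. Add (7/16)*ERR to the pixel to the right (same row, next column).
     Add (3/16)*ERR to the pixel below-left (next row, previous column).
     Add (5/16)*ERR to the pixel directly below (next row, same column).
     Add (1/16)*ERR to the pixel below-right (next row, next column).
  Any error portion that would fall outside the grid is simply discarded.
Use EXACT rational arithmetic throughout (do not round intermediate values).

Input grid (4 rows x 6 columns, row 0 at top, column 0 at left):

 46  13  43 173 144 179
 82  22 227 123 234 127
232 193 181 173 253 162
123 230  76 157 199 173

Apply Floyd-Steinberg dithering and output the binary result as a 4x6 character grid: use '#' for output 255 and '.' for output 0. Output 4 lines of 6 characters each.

(0,0): OLD=46 → NEW=0, ERR=46
(0,1): OLD=265/8 → NEW=0, ERR=265/8
(0,2): OLD=7359/128 → NEW=0, ERR=7359/128
(0,3): OLD=405817/2048 → NEW=255, ERR=-116423/2048
(0,4): OLD=3903631/32768 → NEW=0, ERR=3903631/32768
(0,5): OLD=121172969/524288 → NEW=255, ERR=-12520471/524288
(1,0): OLD=13131/128 → NEW=0, ERR=13131/128
(1,1): OLD=93069/1024 → NEW=0, ERR=93069/1024
(1,2): OLD=9048593/32768 → NEW=255, ERR=692753/32768
(1,3): OLD=18404413/131072 → NEW=255, ERR=-15018947/131072
(1,4): OLD=1787328535/8388608 → NEW=255, ERR=-351766505/8388608
(1,5): OLD=14580977777/134217728 → NEW=0, ERR=14580977777/134217728
(2,0): OLD=4605535/16384 → NEW=255, ERR=427615/16384
(2,1): OLD=127505029/524288 → NEW=255, ERR=-6188411/524288
(2,2): OLD=1397863375/8388608 → NEW=255, ERR=-741231665/8388608
(2,3): OLD=6173513751/67108864 → NEW=0, ERR=6173513751/67108864
(2,4): OLD=629964766661/2147483648 → NEW=255, ERR=82356436421/2147483648
(2,5): OLD=7219198667443/34359738368 → NEW=255, ERR=-1542534616397/34359738368
(3,0): OLD=1081651951/8388608 → NEW=255, ERR=-1057443089/8388608
(3,1): OLD=10484073411/67108864 → NEW=255, ERR=-6628686909/67108864
(3,2): OLD=11641364153/536870912 → NEW=0, ERR=11641364153/536870912
(3,3): OLD=6765513323243/34359738368 → NEW=255, ERR=-1996219960597/34359738368
(3,4): OLD=50274808672267/274877906944 → NEW=255, ERR=-19819057598453/274877906944
(3,5): OLD=570968882437829/4398046511104 → NEW=255, ERR=-550532977893691/4398046511104
Row 0: ...#.#
Row 1: ..###.
Row 2: ###.##
Row 3: ##.###

Answer: ...#.#
..###.
###.##
##.###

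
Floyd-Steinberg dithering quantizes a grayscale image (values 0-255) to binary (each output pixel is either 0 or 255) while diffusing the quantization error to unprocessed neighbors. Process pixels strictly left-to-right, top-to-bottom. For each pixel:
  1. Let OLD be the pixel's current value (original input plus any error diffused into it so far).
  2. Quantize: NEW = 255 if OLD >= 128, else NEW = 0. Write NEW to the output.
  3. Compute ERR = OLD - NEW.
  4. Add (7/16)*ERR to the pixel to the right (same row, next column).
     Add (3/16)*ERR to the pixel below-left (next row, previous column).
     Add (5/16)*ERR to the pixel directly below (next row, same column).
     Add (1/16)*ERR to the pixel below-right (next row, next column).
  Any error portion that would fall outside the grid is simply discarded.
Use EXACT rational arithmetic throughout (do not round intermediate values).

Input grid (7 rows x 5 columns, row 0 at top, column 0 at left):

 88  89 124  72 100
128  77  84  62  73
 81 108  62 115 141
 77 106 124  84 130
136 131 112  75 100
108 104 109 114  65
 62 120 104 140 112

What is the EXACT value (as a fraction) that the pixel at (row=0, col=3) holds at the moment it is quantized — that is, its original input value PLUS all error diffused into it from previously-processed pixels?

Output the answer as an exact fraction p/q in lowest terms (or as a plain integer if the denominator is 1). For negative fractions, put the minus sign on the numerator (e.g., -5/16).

(0,0): OLD=88 → NEW=0, ERR=88
(0,1): OLD=255/2 → NEW=0, ERR=255/2
(0,2): OLD=5753/32 → NEW=255, ERR=-2407/32
(0,3): OLD=20015/512 → NEW=0, ERR=20015/512
Target (0,3): original=72, with diffused error = 20015/512

Answer: 20015/512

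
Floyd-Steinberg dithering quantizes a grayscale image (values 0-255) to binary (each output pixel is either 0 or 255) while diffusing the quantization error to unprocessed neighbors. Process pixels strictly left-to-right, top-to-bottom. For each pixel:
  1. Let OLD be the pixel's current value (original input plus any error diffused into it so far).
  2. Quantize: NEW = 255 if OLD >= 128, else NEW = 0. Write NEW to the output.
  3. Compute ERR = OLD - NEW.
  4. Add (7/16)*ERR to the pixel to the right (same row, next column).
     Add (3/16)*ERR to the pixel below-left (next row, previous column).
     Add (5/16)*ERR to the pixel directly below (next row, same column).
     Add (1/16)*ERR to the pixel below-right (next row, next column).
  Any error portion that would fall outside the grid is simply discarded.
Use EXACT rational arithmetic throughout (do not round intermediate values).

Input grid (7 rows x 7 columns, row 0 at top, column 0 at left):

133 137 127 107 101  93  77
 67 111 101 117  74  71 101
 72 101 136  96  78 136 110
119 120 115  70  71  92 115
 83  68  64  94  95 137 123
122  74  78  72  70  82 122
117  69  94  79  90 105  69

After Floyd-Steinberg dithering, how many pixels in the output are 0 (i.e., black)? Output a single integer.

(0,0): OLD=133 → NEW=255, ERR=-122
(0,1): OLD=669/8 → NEW=0, ERR=669/8
(0,2): OLD=20939/128 → NEW=255, ERR=-11701/128
(0,3): OLD=137229/2048 → NEW=0, ERR=137229/2048
(0,4): OLD=4270171/32768 → NEW=255, ERR=-4085669/32768
(0,5): OLD=20159101/524288 → NEW=0, ERR=20159101/524288
(0,6): OLD=787036523/8388608 → NEW=0, ERR=787036523/8388608
(1,0): OLD=5703/128 → NEW=0, ERR=5703/128
(1,1): OLD=135025/1024 → NEW=255, ERR=-126095/1024
(1,2): OLD=1191109/32768 → NEW=0, ERR=1191109/32768
(1,3): OLD=16351329/131072 → NEW=0, ERR=16351329/131072
(1,4): OLD=847348611/8388608 → NEW=0, ERR=847348611/8388608
(1,5): OLD=9194402675/67108864 → NEW=255, ERR=-7918357645/67108864
(1,6): OLD=87081246557/1073741824 → NEW=0, ERR=87081246557/1073741824
(2,0): OLD=1029483/16384 → NEW=0, ERR=1029483/16384
(2,1): OLD=52223945/524288 → NEW=0, ERR=52223945/524288
(2,2): OLD=1733362331/8388608 → NEW=255, ERR=-405732709/8388608
(2,3): OLD=9062083971/67108864 → NEW=255, ERR=-8050676349/67108864
(2,4): OLD=22953939891/536870912 → NEW=0, ERR=22953939891/536870912
(2,5): OLD=2394053117777/17179869184 → NEW=255, ERR=-1986813524143/17179869184
(2,6): OLD=21268275262279/274877906944 → NEW=0, ERR=21268275262279/274877906944
(3,0): OLD=1319633467/8388608 → NEW=255, ERR=-819461573/8388608
(3,1): OLD=6928854559/67108864 → NEW=0, ERR=6928854559/67108864
(3,2): OLD=69142809613/536870912 → NEW=255, ERR=-67759272947/536870912
(3,3): OLD=-38037904213/2147483648 → NEW=0, ERR=-38037904213/2147483648
(3,4): OLD=13037425421883/274877906944 → NEW=0, ERR=13037425421883/274877906944
(3,5): OLD=206247209027169/2199023255552 → NEW=0, ERR=206247209027169/2199023255552
(3,6): OLD=6086352132806719/35184372088832 → NEW=255, ERR=-2885662749845441/35184372088832
(4,0): OLD=77128672149/1073741824 → NEW=0, ERR=77128672149/1073741824
(4,1): OLD=1750993455249/17179869184 → NEW=0, ERR=1750993455249/17179869184
(4,2): OLD=19868533625631/274877906944 → NEW=0, ERR=19868533625631/274877906944
(4,3): OLD=266285688621829/2199023255552 → NEW=0, ERR=266285688621829/2199023255552
(4,4): OLD=3153901499417279/17592186044416 → NEW=255, ERR=-1332105941908801/17592186044416
(4,5): OLD=67986239358634751/562949953421312 → NEW=0, ERR=67986239358634751/562949953421312
(4,6): OLD=1405735449366905257/9007199254740992 → NEW=255, ERR=-891100360592047703/9007199254740992
(5,0): OLD=44958378784835/274877906944 → NEW=255, ERR=-25135487485885/274877906944
(5,1): OLD=184468523393729/2199023255552 → NEW=0, ERR=184468523393729/2199023255552
(5,2): OLD=2926693129923799/17592186044416 → NEW=255, ERR=-1559314311402281/17592186044416
(5,3): OLD=8638847007269203/140737488355328 → NEW=0, ERR=8638847007269203/140737488355328
(5,4): OLD=931382567693091441/9007199254740992 → NEW=0, ERR=931382567693091441/9007199254740992
(5,5): OLD=10210341610364576225/72057594037927936 → NEW=255, ERR=-8164344869307047455/72057594037927936
(5,6): OLD=56564233691109338895/1152921504606846976 → NEW=0, ERR=56564233691109338895/1152921504606846976
(6,0): OLD=3664557605139131/35184372088832 → NEW=0, ERR=3664557605139131/35184372088832
(6,1): OLD=66679703626935799/562949953421312 → NEW=0, ERR=66679703626935799/562949953421312
(6,2): OLD=1214834471585863941/9007199254740992 → NEW=255, ERR=-1082001338373089019/9007199254740992
(6,3): OLD=4285650153674221083/72057594037927936 → NEW=0, ERR=4285650153674221083/72057594037927936
(6,4): OLD=18868480532232515329/144115188075855872 → NEW=255, ERR=-17880892427110732031/144115188075855872
(6,5): OLD=571340232014781850677/18446744073709551616 → NEW=0, ERR=571340232014781850677/18446744073709551616
(6,6): OLD=26799653490224960901923/295147905179352825856 → NEW=0, ERR=26799653490224960901923/295147905179352825856
Output grid:
  Row 0: #.#.#..  (4 black, running=4)
  Row 1: .#...#.  (5 black, running=9)
  Row 2: ..##.#.  (4 black, running=13)
  Row 3: #.#...#  (4 black, running=17)
  Row 4: ....#.#  (5 black, running=22)
  Row 5: #.#..#.  (4 black, running=26)
  Row 6: ..#.#..  (5 black, running=31)

Answer: 31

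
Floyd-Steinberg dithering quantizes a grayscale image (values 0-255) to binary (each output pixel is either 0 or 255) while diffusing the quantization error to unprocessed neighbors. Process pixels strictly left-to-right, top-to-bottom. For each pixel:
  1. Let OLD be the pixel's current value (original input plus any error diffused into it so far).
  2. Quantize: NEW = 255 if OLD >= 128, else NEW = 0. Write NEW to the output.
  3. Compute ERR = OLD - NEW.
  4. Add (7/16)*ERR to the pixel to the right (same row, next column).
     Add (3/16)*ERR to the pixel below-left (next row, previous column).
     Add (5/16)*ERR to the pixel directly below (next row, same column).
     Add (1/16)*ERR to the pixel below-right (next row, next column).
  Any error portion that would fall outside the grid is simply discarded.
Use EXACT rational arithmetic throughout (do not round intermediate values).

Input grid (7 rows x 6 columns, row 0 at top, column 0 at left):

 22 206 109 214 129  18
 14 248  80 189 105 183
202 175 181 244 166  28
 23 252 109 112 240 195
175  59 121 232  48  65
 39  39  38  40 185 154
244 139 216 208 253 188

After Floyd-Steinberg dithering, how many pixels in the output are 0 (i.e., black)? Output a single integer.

Answer: 18

Derivation:
(0,0): OLD=22 → NEW=0, ERR=22
(0,1): OLD=1725/8 → NEW=255, ERR=-315/8
(0,2): OLD=11747/128 → NEW=0, ERR=11747/128
(0,3): OLD=520501/2048 → NEW=255, ERR=-1739/2048
(0,4): OLD=4214899/32768 → NEW=255, ERR=-4140941/32768
(0,5): OLD=-19549403/524288 → NEW=0, ERR=-19549403/524288
(1,0): OLD=1727/128 → NEW=0, ERR=1727/128
(1,1): OLD=266425/1024 → NEW=255, ERR=5305/1024
(1,2): OLD=3549613/32768 → NEW=0, ERR=3549613/32768
(1,3): OLD=28595753/131072 → NEW=255, ERR=-4827607/131072
(1,4): OLD=355262171/8388608 → NEW=0, ERR=355262171/8388608
(1,5): OLD=24424646285/134217728 → NEW=255, ERR=-9800874355/134217728
(2,0): OLD=3394563/16384 → NEW=255, ERR=-783357/16384
(2,1): OLD=92723153/524288 → NEW=255, ERR=-40970287/524288
(2,2): OLD=1460299955/8388608 → NEW=255, ERR=-678795085/8388608
(2,3): OLD=14213606619/67108864 → NEW=255, ERR=-2899153701/67108864
(2,4): OLD=309969014801/2147483648 → NEW=255, ERR=-237639315439/2147483648
(2,5): OLD=-1394525366393/34359738368 → NEW=0, ERR=-1394525366393/34359738368
(3,0): OLD=-55309997/8388608 → NEW=0, ERR=-55309997/8388608
(3,1): OLD=13860305239/67108864 → NEW=255, ERR=-3252455081/67108864
(3,2): OLD=26588606005/536870912 → NEW=0, ERR=26588606005/536870912
(3,3): OLD=3242217585119/34359738368 → NEW=0, ERR=3242217585119/34359738368
(3,4): OLD=64978915199871/274877906944 → NEW=255, ERR=-5114951070849/274877906944
(3,5): OLD=735615565137425/4398046511104 → NEW=255, ERR=-385886295194095/4398046511104
(4,0): OLD=175935054077/1073741824 → NEW=255, ERR=-97869111043/1073741824
(4,1): OLD=220784054489/17179869184 → NEW=0, ERR=220784054489/17179869184
(4,2): OLD=86181179918779/549755813888 → NEW=255, ERR=-54006552622661/549755813888
(4,3): OLD=1918562145727175/8796093022208 → NEW=255, ERR=-324441574935865/8796093022208
(4,4): OLD=2180606175794743/140737488355328 → NEW=0, ERR=2180606175794743/140737488355328
(4,5): OLD=97270568940774433/2251799813685248 → NEW=0, ERR=97270568940774433/2251799813685248
(5,0): OLD=3553061650843/274877906944 → NEW=0, ERR=3553061650843/274877906944
(5,1): OLD=215987296974155/8796093022208 → NEW=0, ERR=215987296974155/8796093022208
(5,2): OLD=839564068799721/70368744177664 → NEW=0, ERR=839564068799721/70368744177664
(5,3): OLD=68586704571719827/2251799813685248 → NEW=0, ERR=68586704571719827/2251799813685248
(5,4): OLD=941079692276586771/4503599627370496 → NEW=255, ERR=-207338212702889709/4503599627370496
(5,5): OLD=10687987079953850287/72057594037927936 → NEW=255, ERR=-7686699399717773393/72057594037927936
(6,0): OLD=35556398913757377/140737488355328 → NEW=255, ERR=-331660616851263/140737488355328
(6,1): OLD=334814085520252973/2251799813685248 → NEW=255, ERR=-239394866969485267/2251799813685248
(6,2): OLD=1625459800014579685/9007199254740992 → NEW=255, ERR=-671376009944373275/9007199254740992
(6,3): OLD=25511496066190831025/144115188075855872 → NEW=255, ERR=-11237876893152416335/144115188075855872
(6,4): OLD=429808381740818730641/2305843009213693952 → NEW=255, ERR=-158181585608673227119/2305843009213693952
(6,5): OLD=4492675603595355543895/36893488147419103232 → NEW=0, ERR=4492675603595355543895/36893488147419103232
Output grid:
  Row 0: .#.##.  (3 black, running=3)
  Row 1: .#.#.#  (3 black, running=6)
  Row 2: #####.  (1 black, running=7)
  Row 3: .#..##  (3 black, running=10)
  Row 4: #.##..  (3 black, running=13)
  Row 5: ....##  (4 black, running=17)
  Row 6: #####.  (1 black, running=18)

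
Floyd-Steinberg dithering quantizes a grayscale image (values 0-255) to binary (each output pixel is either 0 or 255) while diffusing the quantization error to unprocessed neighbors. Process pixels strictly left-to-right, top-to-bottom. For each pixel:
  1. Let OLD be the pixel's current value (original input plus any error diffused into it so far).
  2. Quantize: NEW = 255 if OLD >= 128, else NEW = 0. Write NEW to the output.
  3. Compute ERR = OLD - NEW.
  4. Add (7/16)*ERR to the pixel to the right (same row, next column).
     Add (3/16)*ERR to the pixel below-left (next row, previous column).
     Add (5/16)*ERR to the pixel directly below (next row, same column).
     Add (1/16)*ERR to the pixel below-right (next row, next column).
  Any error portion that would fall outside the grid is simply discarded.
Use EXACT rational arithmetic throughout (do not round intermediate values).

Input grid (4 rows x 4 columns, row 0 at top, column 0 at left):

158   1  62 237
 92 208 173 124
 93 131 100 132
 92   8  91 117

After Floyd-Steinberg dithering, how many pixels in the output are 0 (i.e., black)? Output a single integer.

Answer: 9

Derivation:
(0,0): OLD=158 → NEW=255, ERR=-97
(0,1): OLD=-663/16 → NEW=0, ERR=-663/16
(0,2): OLD=11231/256 → NEW=0, ERR=11231/256
(0,3): OLD=1049369/4096 → NEW=255, ERR=4889/4096
(1,0): OLD=13803/256 → NEW=0, ERR=13803/256
(1,1): OLD=452205/2048 → NEW=255, ERR=-70035/2048
(1,2): OLD=11100657/65536 → NEW=255, ERR=-5611023/65536
(1,3): OLD=94012519/1048576 → NEW=0, ERR=94012519/1048576
(2,0): OLD=3389439/32768 → NEW=0, ERR=3389439/32768
(2,1): OLD=160310501/1048576 → NEW=255, ERR=-107076379/1048576
(2,2): OLD=90685593/2097152 → NEW=0, ERR=90685593/2097152
(2,3): OLD=5824556629/33554432 → NEW=255, ERR=-2731823531/33554432
(3,0): OLD=1764584975/16777216 → NEW=0, ERR=1764584975/16777216
(3,1): OLD=9845315153/268435456 → NEW=0, ERR=9845315153/268435456
(3,2): OLD=424822691759/4294967296 → NEW=0, ERR=424822691759/4294967296
(3,3): OLD=9451294655049/68719476736 → NEW=255, ERR=-8072171912631/68719476736
Output grid:
  Row 0: #..#  (2 black, running=2)
  Row 1: .##.  (2 black, running=4)
  Row 2: .#.#  (2 black, running=6)
  Row 3: ...#  (3 black, running=9)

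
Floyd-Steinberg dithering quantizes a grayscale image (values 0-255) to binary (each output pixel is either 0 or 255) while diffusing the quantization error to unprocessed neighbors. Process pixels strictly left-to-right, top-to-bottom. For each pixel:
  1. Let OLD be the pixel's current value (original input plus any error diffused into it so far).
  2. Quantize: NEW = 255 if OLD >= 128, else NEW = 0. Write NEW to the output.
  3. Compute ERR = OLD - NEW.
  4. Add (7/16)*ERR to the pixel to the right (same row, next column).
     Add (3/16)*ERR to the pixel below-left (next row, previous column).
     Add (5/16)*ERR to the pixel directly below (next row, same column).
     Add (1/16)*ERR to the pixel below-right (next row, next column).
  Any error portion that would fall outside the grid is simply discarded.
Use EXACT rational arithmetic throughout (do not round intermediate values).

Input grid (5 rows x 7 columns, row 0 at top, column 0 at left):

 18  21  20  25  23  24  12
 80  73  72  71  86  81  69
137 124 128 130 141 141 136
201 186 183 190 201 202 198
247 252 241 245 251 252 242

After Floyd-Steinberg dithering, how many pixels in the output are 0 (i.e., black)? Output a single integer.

(0,0): OLD=18 → NEW=0, ERR=18
(0,1): OLD=231/8 → NEW=0, ERR=231/8
(0,2): OLD=4177/128 → NEW=0, ERR=4177/128
(0,3): OLD=80439/2048 → NEW=0, ERR=80439/2048
(0,4): OLD=1316737/32768 → NEW=0, ERR=1316737/32768
(0,5): OLD=21800071/524288 → NEW=0, ERR=21800071/524288
(0,6): OLD=253263793/8388608 → NEW=0, ERR=253263793/8388608
(1,0): OLD=11653/128 → NEW=0, ERR=11653/128
(1,1): OLD=132195/1024 → NEW=255, ERR=-128925/1024
(1,2): OLD=1188959/32768 → NEW=0, ERR=1188959/32768
(1,3): OLD=14250451/131072 → NEW=0, ERR=14250451/131072
(1,4): OLD=1311764473/8388608 → NEW=255, ERR=-827330567/8388608
(1,5): OLD=3960601865/67108864 → NEW=0, ERR=3960601865/67108864
(1,6): OLD=114733359719/1073741824 → NEW=0, ERR=114733359719/1073741824
(2,0): OLD=2323953/16384 → NEW=255, ERR=-1853967/16384
(2,1): OLD=24978219/524288 → NEW=0, ERR=24978219/524288
(2,2): OLD=1448701889/8388608 → NEW=255, ERR=-690393151/8388608
(2,3): OLD=7499039353/67108864 → NEW=0, ERR=7499039353/67108864
(2,4): OLD=94987843241/536870912 → NEW=255, ERR=-41914239319/536870912
(2,5): OLD=2390712120259/17179869184 → NEW=255, ERR=-1990154521661/17179869184
(2,6): OLD=33644896547717/274877906944 → NEW=0, ERR=33644896547717/274877906944
(3,0): OLD=1464410145/8388608 → NEW=255, ERR=-674684895/8388608
(3,1): OLD=9609775053/67108864 → NEW=255, ERR=-7502985267/67108864
(3,2): OLD=71026230487/536870912 → NEW=255, ERR=-65875852073/536870912
(3,3): OLD=325247575617/2147483648 → NEW=255, ERR=-222360754623/2147483648
(3,4): OLD=32041269255201/274877906944 → NEW=0, ERR=32041269255201/274877906944
(3,5): OLD=516478258704179/2199023255552 → NEW=255, ERR=-44272671461581/2199023255552
(3,6): OLD=7747653056493741/35184372088832 → NEW=255, ERR=-1224361826158419/35184372088832
(4,0): OLD=215717878927/1073741824 → NEW=255, ERR=-58086286193/1073741824
(4,1): OLD=2840869430659/17179869184 → NEW=255, ERR=-1539997211261/17179869184
(4,2): OLD=37668036423693/274877906944 → NEW=255, ERR=-32425829847027/274877906944
(4,3): OLD=385312537418399/2199023255552 → NEW=255, ERR=-175438392747361/2199023255552
(4,4): OLD=4262171994077325/17592186044416 → NEW=255, ERR=-223835447248755/17592186044416
(4,5): OLD=135616075269952045/562949953421312 → NEW=255, ERR=-7936162852482515/562949953421312
(4,6): OLD=2014906329693104203/9007199254740992 → NEW=255, ERR=-281929480265848757/9007199254740992
Output grid:
  Row 0: .......  (7 black, running=7)
  Row 1: .#..#..  (5 black, running=12)
  Row 2: #.#.##.  (3 black, running=15)
  Row 3: ####.##  (1 black, running=16)
  Row 4: #######  (0 black, running=16)

Answer: 16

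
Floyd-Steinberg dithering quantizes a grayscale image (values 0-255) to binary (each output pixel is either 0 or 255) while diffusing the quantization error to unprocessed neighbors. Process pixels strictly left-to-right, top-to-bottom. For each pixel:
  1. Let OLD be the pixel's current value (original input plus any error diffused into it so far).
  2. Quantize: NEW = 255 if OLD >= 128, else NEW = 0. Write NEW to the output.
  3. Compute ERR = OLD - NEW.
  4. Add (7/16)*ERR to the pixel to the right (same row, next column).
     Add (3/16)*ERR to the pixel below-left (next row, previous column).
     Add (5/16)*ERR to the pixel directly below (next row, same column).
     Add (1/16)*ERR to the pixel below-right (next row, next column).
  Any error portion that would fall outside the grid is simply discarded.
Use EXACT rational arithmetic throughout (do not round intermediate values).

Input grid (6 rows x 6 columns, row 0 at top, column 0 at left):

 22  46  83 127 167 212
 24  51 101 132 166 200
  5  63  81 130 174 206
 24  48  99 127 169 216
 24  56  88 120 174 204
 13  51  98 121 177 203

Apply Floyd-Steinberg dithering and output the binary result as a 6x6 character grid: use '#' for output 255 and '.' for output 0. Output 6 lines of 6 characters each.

Answer: ...###
..#..#
...###
..#.##
..#.#.
...###

Derivation:
(0,0): OLD=22 → NEW=0, ERR=22
(0,1): OLD=445/8 → NEW=0, ERR=445/8
(0,2): OLD=13739/128 → NEW=0, ERR=13739/128
(0,3): OLD=356269/2048 → NEW=255, ERR=-165971/2048
(0,4): OLD=4310459/32768 → NEW=255, ERR=-4045381/32768
(0,5): OLD=82831389/524288 → NEW=255, ERR=-50862051/524288
(1,0): OLD=5287/128 → NEW=0, ERR=5287/128
(1,1): OLD=110545/1024 → NEW=0, ERR=110545/1024
(1,2): OLD=5572325/32768 → NEW=255, ERR=-2783515/32768
(1,3): OLD=6956193/131072 → NEW=0, ERR=6956193/131072
(1,4): OLD=1068577123/8388608 → NEW=0, ERR=1068577123/8388608
(1,5): OLD=29219003845/134217728 → NEW=255, ERR=-5006516795/134217728
(2,0): OLD=625035/16384 → NEW=0, ERR=625035/16384
(2,1): OLD=52470761/524288 → NEW=0, ERR=52470761/524288
(2,2): OLD=964164731/8388608 → NEW=0, ERR=964164731/8388608
(2,3): OLD=14458295523/67108864 → NEW=255, ERR=-2654464797/67108864
(2,4): OLD=414089408681/2147483648 → NEW=255, ERR=-133518921559/2147483648
(2,5): OLD=6016508052783/34359738368 → NEW=255, ERR=-2745225231057/34359738368
(3,0): OLD=458744475/8388608 → NEW=0, ERR=458744475/8388608
(3,1): OLD=8531917631/67108864 → NEW=0, ERR=8531917631/67108864
(3,2): OLD=101671658125/536870912 → NEW=255, ERR=-35230424435/536870912
(3,3): OLD=2798789927495/34359738368 → NEW=0, ERR=2798789927495/34359738368
(3,4): OLD=46111993322791/274877906944 → NEW=255, ERR=-23981872947929/274877906944
(3,5): OLD=655205504561129/4398046511104 → NEW=255, ERR=-466296355770391/4398046511104
(4,0): OLD=69715335669/1073741824 → NEW=0, ERR=69715335669/1073741824
(4,1): OLD=1979970180657/17179869184 → NEW=0, ERR=1979970180657/17179869184
(4,2): OLD=77589069941699/549755813888 → NEW=255, ERR=-62598662599741/549755813888
(4,3): OLD=661276526357359/8796093022208 → NEW=0, ERR=661276526357359/8796093022208
(4,4): OLD=23198871073476319/140737488355328 → NEW=255, ERR=-12689188457132321/140737488355328
(4,5): OLD=283656706919262137/2251799813685248 → NEW=0, ERR=283656706919262137/2251799813685248
(5,0): OLD=15090550185763/274877906944 → NEW=0, ERR=15090550185763/274877906944
(5,1): OLD=824561939701715/8796093022208 → NEW=0, ERR=824561939701715/8796093022208
(5,2): OLD=8776944370161665/70368744177664 → NEW=0, ERR=8776944370161665/70368744177664
(5,3): OLD=394154297749836379/2251799813685248 → NEW=255, ERR=-180054654739901861/2251799813685248
(5,4): OLD=640229540513999243/4503599627370496 → NEW=255, ERR=-508188364465477237/4503599627370496
(5,5): OLD=13500886077005417447/72057594037927936 → NEW=255, ERR=-4873800402666206233/72057594037927936
Row 0: ...###
Row 1: ..#..#
Row 2: ...###
Row 3: ..#.##
Row 4: ..#.#.
Row 5: ...###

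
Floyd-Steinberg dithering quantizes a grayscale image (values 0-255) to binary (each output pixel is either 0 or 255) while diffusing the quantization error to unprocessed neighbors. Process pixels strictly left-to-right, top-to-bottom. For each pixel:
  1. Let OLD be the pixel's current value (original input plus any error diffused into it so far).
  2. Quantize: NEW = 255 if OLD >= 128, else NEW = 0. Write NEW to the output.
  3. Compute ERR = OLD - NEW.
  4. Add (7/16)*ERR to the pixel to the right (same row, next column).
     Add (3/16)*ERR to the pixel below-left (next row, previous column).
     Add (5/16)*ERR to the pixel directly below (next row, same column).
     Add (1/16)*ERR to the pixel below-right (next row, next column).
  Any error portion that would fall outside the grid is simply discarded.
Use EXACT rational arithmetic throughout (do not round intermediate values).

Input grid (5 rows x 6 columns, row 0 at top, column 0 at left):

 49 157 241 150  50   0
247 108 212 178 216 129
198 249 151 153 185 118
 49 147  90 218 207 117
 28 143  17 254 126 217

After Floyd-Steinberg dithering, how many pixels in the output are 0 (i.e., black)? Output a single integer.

Answer: 14

Derivation:
(0,0): OLD=49 → NEW=0, ERR=49
(0,1): OLD=2855/16 → NEW=255, ERR=-1225/16
(0,2): OLD=53121/256 → NEW=255, ERR=-12159/256
(0,3): OLD=529287/4096 → NEW=255, ERR=-515193/4096
(0,4): OLD=-329551/65536 → NEW=0, ERR=-329551/65536
(0,5): OLD=-2306857/1048576 → NEW=0, ERR=-2306857/1048576
(1,0): OLD=63477/256 → NEW=255, ERR=-1803/256
(1,1): OLD=153907/2048 → NEW=0, ERR=153907/2048
(1,2): OLD=13216431/65536 → NEW=255, ERR=-3495249/65536
(1,3): OLD=29215747/262144 → NEW=0, ERR=29215747/262144
(1,4): OLD=4276745513/16777216 → NEW=255, ERR=-1444567/16777216
(1,5): OLD=34349148239/268435456 → NEW=0, ERR=34349148239/268435456
(2,0): OLD=6877665/32768 → NEW=255, ERR=-1478175/32768
(2,1): OLD=254078779/1048576 → NEW=255, ERR=-13308101/1048576
(2,2): OLD=2589972337/16777216 → NEW=255, ERR=-1688217743/16777216
(2,3): OLD=18851511081/134217728 → NEW=255, ERR=-15374009559/134217728
(2,4): OLD=712181620219/4294967296 → NEW=255, ERR=-383035040261/4294967296
(2,5): OLD=8175215022989/68719476736 → NEW=0, ERR=8175215022989/68719476736
(3,0): OLD=545651281/16777216 → NEW=0, ERR=545651281/16777216
(3,1): OLD=18196722045/134217728 → NEW=255, ERR=-16028798595/134217728
(3,2): OLD=-17141118585/1073741824 → NEW=0, ERR=-17141118585/1073741824
(3,3): OLD=10459764215637/68719476736 → NEW=255, ERR=-7063702352043/68719476736
(3,4): OLD=82082169719605/549755813888 → NEW=255, ERR=-58105562821835/549755813888
(3,5): OLD=900384059611643/8796093022208 → NEW=0, ERR=900384059611643/8796093022208
(4,0): OLD=33869197599/2147483648 → NEW=0, ERR=33869197599/2147483648
(4,1): OLD=3835219734675/34359738368 → NEW=0, ERR=3835219734675/34359738368
(4,2): OLD=37501764073673/1099511627776 → NEW=0, ERR=37501764073673/1099511627776
(4,3): OLD=3799645533271885/17592186044416 → NEW=255, ERR=-686361908054195/17592186044416
(4,4): OLD=24958420213216541/281474976710656 → NEW=0, ERR=24958420213216541/281474976710656
(4,5): OLD=1266301462004996779/4503599627370496 → NEW=255, ERR=117883557025520299/4503599627370496
Output grid:
  Row 0: .###..  (3 black, running=3)
  Row 1: #.#.#.  (3 black, running=6)
  Row 2: #####.  (1 black, running=7)
  Row 3: .#.##.  (3 black, running=10)
  Row 4: ...#.#  (4 black, running=14)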